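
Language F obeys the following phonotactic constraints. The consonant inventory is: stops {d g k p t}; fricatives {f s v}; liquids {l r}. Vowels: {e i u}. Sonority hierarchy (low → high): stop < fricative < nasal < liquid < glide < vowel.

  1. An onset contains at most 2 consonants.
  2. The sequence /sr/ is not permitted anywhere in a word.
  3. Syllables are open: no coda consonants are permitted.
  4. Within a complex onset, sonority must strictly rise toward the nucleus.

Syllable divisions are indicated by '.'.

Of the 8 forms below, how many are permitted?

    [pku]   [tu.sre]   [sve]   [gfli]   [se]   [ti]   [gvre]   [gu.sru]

[pku] — violates constraint 4: syllable 1 onset /pk/: /p/ (stop, 1) → /k/ (stop, 1) does not rise → not permitted
[tu.sre] — violates constraint 2: contains banned sequence /sr/ → not permitted
[sve] — violates constraint 4: syllable 1 onset /sv/: /s/ (fricative, 2) → /v/ (fricative, 2) does not rise → not permitted
[gfli] — violates constraint 1: syllable 1 onset /gfl/ has 3 consonants (> 2) → not permitted
[se] — σ1 onset /s/, coda /∅/ ok → permitted
[ti] — σ1 onset /t/, coda /∅/ ok → permitted
[gvre] — violates constraint 1: syllable 1 onset /gvr/ has 3 consonants (> 2) → not permitted
[gu.sru] — violates constraint 2: contains banned sequence /sr/ → not permitted
Permitted: [se], [ti] → 2.

2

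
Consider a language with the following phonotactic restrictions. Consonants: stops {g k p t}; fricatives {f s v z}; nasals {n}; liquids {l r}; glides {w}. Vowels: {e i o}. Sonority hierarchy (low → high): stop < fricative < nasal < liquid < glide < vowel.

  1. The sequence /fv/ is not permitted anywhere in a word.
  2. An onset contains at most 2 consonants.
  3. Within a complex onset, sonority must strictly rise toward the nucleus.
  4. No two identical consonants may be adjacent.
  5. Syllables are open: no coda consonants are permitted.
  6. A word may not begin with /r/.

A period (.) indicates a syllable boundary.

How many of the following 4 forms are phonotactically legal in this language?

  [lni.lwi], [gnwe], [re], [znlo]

0

[lni.lwi] — violates constraint 3: syllable 1 onset /ln/: /l/ (liquid, 4) → /n/ (nasal, 3) does not rise → phonotactically illegal
[gnwe] — violates constraint 2: syllable 1 onset /gnw/ has 3 consonants (> 2) → phonotactically illegal
[re] — violates constraint 6: word begins with /r/ → phonotactically illegal
[znlo] — violates constraint 2: syllable 1 onset /znl/ has 3 consonants (> 2) → phonotactically illegal
No form is phonotactically legal → 0.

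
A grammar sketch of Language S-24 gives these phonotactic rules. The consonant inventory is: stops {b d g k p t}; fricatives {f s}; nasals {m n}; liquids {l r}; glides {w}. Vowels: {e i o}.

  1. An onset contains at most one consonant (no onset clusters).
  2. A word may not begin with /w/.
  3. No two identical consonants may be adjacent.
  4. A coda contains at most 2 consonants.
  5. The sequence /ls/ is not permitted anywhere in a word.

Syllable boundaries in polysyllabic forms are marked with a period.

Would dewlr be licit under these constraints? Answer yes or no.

dewlr — violates constraint 4: syllable 1 coda /wlr/ has 3 consonants (> 2) → illicit

no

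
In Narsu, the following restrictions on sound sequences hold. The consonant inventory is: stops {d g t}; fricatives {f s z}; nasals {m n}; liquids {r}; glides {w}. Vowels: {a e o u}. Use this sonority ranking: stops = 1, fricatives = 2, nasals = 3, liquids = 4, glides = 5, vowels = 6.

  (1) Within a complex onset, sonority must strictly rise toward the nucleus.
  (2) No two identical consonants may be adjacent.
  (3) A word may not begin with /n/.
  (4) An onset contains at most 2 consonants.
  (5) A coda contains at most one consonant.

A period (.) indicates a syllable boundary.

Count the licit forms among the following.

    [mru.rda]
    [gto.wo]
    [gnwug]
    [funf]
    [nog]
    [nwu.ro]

[mru.rda] — violates constraint 1: syllable 2 onset /rd/: /r/ (liquid, 4) → /d/ (stop, 1) does not rise → illicit
[gto.wo] — violates constraint 1: syllable 1 onset /gt/: /g/ (stop, 1) → /t/ (stop, 1) does not rise → illicit
[gnwug] — violates constraint 4: syllable 1 onset /gnw/ has 3 consonants (> 2) → illicit
[funf] — violates constraint 5: syllable 1 coda /nf/ has 2 consonants (> 1) → illicit
[nog] — violates constraint 3: word begins with /n/ → illicit
[nwu.ro] — violates constraint 3: word begins with /n/ → illicit
No form is licit → 0.

0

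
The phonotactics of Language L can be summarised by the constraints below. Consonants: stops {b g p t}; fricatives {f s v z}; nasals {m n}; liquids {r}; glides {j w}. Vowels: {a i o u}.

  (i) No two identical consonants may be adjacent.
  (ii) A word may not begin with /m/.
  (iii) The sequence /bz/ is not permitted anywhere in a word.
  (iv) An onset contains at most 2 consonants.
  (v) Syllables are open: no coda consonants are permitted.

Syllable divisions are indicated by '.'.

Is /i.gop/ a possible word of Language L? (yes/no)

/i.gop/ — violates constraint (v): syllable 2 coda /p/ has 1 consonant (> 0) → phonotactically illegal

no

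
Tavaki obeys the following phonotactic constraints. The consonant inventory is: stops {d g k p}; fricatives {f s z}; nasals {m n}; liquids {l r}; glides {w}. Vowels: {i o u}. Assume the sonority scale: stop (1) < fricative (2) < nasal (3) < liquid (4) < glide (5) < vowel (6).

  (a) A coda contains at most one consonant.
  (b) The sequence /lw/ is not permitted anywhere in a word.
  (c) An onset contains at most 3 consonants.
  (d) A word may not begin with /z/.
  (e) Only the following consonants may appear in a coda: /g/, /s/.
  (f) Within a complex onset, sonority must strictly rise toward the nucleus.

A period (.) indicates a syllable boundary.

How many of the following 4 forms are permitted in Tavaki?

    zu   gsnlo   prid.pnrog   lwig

zu — violates constraint (d): word begins with /z/ → not permitted
gsnlo — violates constraint (c): syllable 1 onset /gsnl/ has 4 consonants (> 3) → not permitted
prid.pnrog — violates constraint (e): syllable 1 coda contains /d/, which is not a licensed coda consonant → not permitted
lwig — violates constraint (b): contains banned sequence /lw/ → not permitted
No form is permitted → 0.

0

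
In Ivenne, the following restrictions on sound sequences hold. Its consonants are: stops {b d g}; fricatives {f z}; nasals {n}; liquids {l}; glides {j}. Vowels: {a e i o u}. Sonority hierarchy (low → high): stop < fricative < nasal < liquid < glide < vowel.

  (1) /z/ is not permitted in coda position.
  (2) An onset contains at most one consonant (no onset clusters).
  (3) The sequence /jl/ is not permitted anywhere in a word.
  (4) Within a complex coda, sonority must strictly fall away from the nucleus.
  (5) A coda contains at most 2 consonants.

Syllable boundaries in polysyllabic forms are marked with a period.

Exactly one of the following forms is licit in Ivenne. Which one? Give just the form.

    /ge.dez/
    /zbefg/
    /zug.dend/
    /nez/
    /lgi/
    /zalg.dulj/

/zug.dend/

/ge.dez/ — violates constraint 1: syllable 2 coda contains /z/ → illicit
/zbefg/ — violates constraint 2: syllable 1 onset /zb/ has 2 consonants (> 1) → illicit
/zug.dend/ — σ1 onset /z/, coda /g/ ok; σ2 onset /d/, coda /nd/ (3→1 falls) ok → licit
/nez/ — violates constraint 1: syllable 1 coda contains /z/ → illicit
/lgi/ — violates constraint 2: syllable 1 onset /lg/ has 2 consonants (> 1) → illicit
/zalg.dulj/ — violates constraint 4: syllable 2 coda /lj/: /l/ (liquid, 4) → /j/ (glide, 5) does not fall → illicit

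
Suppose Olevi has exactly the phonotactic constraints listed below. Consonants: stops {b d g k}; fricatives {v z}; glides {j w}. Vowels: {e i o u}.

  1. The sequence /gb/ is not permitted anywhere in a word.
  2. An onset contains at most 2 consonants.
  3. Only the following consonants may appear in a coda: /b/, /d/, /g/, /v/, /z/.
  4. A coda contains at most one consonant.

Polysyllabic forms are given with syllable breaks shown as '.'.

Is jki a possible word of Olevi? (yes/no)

yes

jki — σ1 onset /jk/ (2C), coda /∅/ ok → permitted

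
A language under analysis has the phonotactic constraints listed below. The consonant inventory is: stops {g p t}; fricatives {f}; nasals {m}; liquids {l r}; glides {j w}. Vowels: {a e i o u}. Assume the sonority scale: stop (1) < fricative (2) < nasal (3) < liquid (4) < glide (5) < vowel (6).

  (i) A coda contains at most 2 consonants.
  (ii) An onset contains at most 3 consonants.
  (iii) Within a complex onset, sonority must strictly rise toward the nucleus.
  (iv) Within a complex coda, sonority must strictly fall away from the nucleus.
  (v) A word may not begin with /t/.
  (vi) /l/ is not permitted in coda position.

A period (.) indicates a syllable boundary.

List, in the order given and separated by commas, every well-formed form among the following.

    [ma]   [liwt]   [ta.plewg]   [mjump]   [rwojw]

[ma] — σ1 onset /m/, coda /∅/ ok → well-formed
[liwt] — σ1 onset /l/, coda /wt/ (5→1 falls) ok → well-formed
[ta.plewg] — violates constraint (v): word begins with /t/ → ill-formed
[mjump] — σ1 onset /mj/ (3→5 rises), coda /mp/ (3→1 falls) ok → well-formed
[rwojw] — violates constraint (iv): syllable 1 coda /jw/: /j/ (glide, 5) → /w/ (glide, 5) does not fall → ill-formed

[ma], [liwt], [mjump]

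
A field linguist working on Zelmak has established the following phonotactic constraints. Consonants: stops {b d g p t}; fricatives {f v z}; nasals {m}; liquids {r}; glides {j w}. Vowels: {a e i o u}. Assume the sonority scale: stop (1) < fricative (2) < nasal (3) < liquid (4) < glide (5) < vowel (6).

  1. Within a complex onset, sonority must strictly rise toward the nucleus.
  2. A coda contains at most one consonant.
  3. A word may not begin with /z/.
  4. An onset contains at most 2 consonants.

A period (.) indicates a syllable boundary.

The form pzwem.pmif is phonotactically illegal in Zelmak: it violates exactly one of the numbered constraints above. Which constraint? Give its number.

pzwem.pmif: syllable 1 onset /pzw/ has 3 consonants (> 2).
This is a violation of constraint 4: "An onset contains at most 2 consonants."
The remaining constraints (1, 2, 3) are satisfied.

4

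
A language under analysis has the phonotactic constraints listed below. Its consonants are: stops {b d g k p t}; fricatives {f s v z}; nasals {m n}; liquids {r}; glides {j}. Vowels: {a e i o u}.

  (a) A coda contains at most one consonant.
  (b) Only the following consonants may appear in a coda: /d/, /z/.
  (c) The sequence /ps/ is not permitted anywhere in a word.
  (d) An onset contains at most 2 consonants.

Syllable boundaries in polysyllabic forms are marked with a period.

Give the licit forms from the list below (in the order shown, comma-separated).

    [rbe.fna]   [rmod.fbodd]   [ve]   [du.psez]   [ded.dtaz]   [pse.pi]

[rbe.fna], [ve], [ded.dtaz]

[rbe.fna] — σ1 onset /rb/ (2C), coda /∅/ ok; σ2 onset /fn/ (2C), coda /∅/ ok → licit
[rmod.fbodd] — violates constraint (a): syllable 2 coda /dd/ has 2 consonants (> 1) → illicit
[ve] — σ1 onset /v/, coda /∅/ ok → licit
[du.psez] — violates constraint (c): contains banned sequence /ps/ → illicit
[ded.dtaz] — σ1 onset /d/, coda /d/ ok; σ2 onset /dt/ (2C), coda /z/ ok → licit
[pse.pi] — violates constraint (c): contains banned sequence /ps/ → illicit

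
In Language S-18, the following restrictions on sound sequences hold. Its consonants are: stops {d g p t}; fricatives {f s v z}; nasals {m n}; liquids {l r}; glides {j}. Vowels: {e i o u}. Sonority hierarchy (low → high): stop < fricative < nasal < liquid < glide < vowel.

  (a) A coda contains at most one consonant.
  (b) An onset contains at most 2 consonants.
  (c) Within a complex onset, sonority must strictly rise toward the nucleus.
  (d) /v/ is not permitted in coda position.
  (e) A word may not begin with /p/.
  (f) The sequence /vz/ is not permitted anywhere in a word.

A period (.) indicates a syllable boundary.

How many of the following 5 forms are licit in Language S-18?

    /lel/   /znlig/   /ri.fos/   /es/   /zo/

4

/lel/ — σ1 onset /l/, coda /l/ ok → licit
/znlig/ — violates constraint (b): syllable 1 onset /znl/ has 3 consonants (> 2) → illicit
/ri.fos/ — σ1 onset /r/, coda /∅/ ok; σ2 onset /f/, coda /s/ ok → licit
/es/ — σ1 onset /∅/, coda /s/ ok → licit
/zo/ — σ1 onset /z/, coda /∅/ ok → licit
Licit: /lel/, /ri.fos/, /es/, /zo/ → 4.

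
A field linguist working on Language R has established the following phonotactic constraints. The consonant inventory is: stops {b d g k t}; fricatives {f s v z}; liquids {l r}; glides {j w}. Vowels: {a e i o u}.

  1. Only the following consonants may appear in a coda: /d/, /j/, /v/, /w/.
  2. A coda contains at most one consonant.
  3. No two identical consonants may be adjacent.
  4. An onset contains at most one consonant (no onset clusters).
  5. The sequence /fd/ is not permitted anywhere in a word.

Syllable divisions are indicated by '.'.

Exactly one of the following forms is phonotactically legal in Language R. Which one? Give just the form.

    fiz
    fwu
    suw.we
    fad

fad

fiz — violates constraint 1: syllable 1 coda contains /z/, which is not a licensed coda consonant → phonotactically illegal
fwu — violates constraint 4: syllable 1 onset /fw/ has 2 consonants (> 1) → phonotactically illegal
suw.we — violates constraint 3: adjacent identical consonants /ww/ → phonotactically illegal
fad — σ1 onset /f/, coda /d/ ok → phonotactically legal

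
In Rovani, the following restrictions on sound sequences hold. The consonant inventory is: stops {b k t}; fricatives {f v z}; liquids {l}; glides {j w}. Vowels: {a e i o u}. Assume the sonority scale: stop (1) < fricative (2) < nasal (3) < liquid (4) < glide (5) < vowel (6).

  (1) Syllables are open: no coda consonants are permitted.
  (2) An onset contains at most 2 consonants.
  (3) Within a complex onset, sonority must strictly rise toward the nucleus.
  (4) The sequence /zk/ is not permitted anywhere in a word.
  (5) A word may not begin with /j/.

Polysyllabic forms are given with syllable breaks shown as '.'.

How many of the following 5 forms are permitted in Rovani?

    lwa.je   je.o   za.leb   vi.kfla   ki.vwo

2

lwa.je — σ1 onset /lw/ (4→5 rises), coda /∅/ ok; σ2 onset /j/, coda /∅/ ok → permitted
je.o — violates constraint 5: word begins with /j/ → not permitted
za.leb — violates constraint 1: syllable 2 coda /b/ has 1 consonant (> 0) → not permitted
vi.kfla — violates constraint 2: syllable 2 onset /kfl/ has 3 consonants (> 2) → not permitted
ki.vwo — σ1 onset /k/, coda /∅/ ok; σ2 onset /vw/ (2→5 rises), coda /∅/ ok → permitted
Permitted: lwa.je, ki.vwo → 2.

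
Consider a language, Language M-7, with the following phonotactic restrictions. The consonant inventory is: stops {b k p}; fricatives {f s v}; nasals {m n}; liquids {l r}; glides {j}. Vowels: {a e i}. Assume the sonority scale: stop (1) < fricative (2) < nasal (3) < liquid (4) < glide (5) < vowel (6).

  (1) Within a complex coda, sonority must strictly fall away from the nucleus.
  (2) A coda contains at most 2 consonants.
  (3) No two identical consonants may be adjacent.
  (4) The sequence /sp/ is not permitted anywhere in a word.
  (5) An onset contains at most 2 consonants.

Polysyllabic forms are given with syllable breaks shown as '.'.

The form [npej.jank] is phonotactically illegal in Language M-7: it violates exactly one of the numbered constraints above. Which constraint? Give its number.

3

[npej.jank]: adjacent identical consonants /jj/.
This is a violation of constraint 3: "No two identical consonants may be adjacent."
The remaining constraints (1, 2, 4, 5) are satisfied.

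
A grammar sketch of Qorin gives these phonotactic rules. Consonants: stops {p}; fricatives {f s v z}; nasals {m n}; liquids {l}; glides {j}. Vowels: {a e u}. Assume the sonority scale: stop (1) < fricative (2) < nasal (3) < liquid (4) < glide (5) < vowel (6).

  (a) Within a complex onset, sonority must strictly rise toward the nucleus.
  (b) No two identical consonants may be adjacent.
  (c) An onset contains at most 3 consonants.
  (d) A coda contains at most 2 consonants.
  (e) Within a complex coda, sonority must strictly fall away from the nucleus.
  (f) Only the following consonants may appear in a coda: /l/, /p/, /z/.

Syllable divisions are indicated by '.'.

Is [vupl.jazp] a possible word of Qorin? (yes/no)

no

[vupl.jazp] — violates constraint (e): syllable 1 coda /pl/: /p/ (stop, 1) → /l/ (liquid, 4) does not fall → phonotactically illegal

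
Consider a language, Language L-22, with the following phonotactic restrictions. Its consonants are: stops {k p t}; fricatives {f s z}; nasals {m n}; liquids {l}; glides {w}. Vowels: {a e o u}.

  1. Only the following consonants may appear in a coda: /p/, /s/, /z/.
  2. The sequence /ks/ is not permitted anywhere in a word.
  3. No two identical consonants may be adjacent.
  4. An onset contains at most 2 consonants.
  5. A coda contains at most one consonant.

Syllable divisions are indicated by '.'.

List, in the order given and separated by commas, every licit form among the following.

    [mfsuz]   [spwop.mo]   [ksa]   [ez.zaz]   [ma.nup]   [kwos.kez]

[ma.nup], [kwos.kez]

[mfsuz] — violates constraint 4: syllable 1 onset /mfs/ has 3 consonants (> 2) → illicit
[spwop.mo] — violates constraint 4: syllable 1 onset /spw/ has 3 consonants (> 2) → illicit
[ksa] — violates constraint 2: contains banned sequence /ks/ → illicit
[ez.zaz] — violates constraint 3: adjacent identical consonants /zz/ → illicit
[ma.nup] — σ1 onset /m/, coda /∅/ ok; σ2 onset /n/, coda /p/ ok → licit
[kwos.kez] — σ1 onset /kw/ (2C), coda /s/ ok; σ2 onset /k/, coda /z/ ok → licit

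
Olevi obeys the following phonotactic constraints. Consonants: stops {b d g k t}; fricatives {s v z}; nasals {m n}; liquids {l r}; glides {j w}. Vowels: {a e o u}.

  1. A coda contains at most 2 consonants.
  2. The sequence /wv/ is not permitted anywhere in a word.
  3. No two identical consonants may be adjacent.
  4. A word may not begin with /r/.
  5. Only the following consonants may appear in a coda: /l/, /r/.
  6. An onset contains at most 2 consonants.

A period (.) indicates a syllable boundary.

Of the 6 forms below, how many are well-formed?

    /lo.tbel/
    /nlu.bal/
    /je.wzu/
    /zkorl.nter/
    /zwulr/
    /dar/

6

/lo.tbel/ — σ1 onset /l/, coda /∅/ ok; σ2 onset /tb/ (2C), coda /l/ ok → well-formed
/nlu.bal/ — σ1 onset /nl/ (2C), coda /∅/ ok; σ2 onset /b/, coda /l/ ok → well-formed
/je.wzu/ — σ1 onset /j/, coda /∅/ ok; σ2 onset /wz/ (2C), coda /∅/ ok → well-formed
/zkorl.nter/ — σ1 onset /zk/ (2C), coda /rl/ (2C) ok; σ2 onset /nt/ (2C), coda /r/ ok → well-formed
/zwulr/ — σ1 onset /zw/ (2C), coda /lr/ (2C) ok → well-formed
/dar/ — σ1 onset /d/, coda /r/ ok → well-formed
Well-formed: /lo.tbel/, /nlu.bal/, /je.wzu/, /zkorl.nter/, /zwulr/, /dar/ → 6.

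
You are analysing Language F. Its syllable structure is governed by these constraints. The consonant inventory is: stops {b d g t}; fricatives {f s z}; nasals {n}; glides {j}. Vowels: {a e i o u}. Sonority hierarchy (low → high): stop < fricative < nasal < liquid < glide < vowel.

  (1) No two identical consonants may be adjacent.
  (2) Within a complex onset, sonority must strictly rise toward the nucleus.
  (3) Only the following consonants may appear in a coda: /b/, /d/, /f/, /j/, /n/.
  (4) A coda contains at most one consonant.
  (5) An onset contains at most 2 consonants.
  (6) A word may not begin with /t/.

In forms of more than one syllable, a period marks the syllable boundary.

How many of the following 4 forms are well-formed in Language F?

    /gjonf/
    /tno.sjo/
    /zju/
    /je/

2

/gjonf/ — violates constraint 4: syllable 1 coda /nf/ has 2 consonants (> 1) → ill-formed
/tno.sjo/ — violates constraint 6: word begins with /t/ → ill-formed
/zju/ — σ1 onset /zj/ (2→5 rises), coda /∅/ ok → well-formed
/je/ — σ1 onset /j/, coda /∅/ ok → well-formed
Well-formed: /zju/, /je/ → 2.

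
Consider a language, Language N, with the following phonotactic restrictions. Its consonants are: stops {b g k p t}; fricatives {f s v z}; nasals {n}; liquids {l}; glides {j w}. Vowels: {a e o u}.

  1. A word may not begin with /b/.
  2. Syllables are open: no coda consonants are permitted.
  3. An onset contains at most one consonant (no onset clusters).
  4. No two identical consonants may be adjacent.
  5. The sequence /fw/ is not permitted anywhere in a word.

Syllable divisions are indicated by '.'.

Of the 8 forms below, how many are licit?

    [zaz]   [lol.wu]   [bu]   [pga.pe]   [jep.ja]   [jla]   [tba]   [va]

1

[zaz] — violates constraint 2: syllable 1 coda /z/ has 1 consonant (> 0) → illicit
[lol.wu] — violates constraint 2: syllable 1 coda /l/ has 1 consonant (> 0) → illicit
[bu] — violates constraint 1: word begins with /b/ → illicit
[pga.pe] — violates constraint 3: syllable 1 onset /pg/ has 2 consonants (> 1) → illicit
[jep.ja] — violates constraint 2: syllable 1 coda /p/ has 1 consonant (> 0) → illicit
[jla] — violates constraint 3: syllable 1 onset /jl/ has 2 consonants (> 1) → illicit
[tba] — violates constraint 3: syllable 1 onset /tb/ has 2 consonants (> 1) → illicit
[va] — σ1 onset /v/, coda /∅/ ok → licit
Licit: [va] → 1.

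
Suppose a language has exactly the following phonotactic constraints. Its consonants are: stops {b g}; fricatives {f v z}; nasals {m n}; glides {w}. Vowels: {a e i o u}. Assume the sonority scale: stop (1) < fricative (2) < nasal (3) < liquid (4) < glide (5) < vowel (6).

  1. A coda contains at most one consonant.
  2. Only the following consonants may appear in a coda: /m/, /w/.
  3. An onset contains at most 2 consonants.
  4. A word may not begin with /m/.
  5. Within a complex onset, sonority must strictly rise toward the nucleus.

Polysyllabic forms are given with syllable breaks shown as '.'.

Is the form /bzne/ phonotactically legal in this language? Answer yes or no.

no

/bzne/ — violates constraint 3: syllable 1 onset /bzn/ has 3 consonants (> 2) → phonotactically illegal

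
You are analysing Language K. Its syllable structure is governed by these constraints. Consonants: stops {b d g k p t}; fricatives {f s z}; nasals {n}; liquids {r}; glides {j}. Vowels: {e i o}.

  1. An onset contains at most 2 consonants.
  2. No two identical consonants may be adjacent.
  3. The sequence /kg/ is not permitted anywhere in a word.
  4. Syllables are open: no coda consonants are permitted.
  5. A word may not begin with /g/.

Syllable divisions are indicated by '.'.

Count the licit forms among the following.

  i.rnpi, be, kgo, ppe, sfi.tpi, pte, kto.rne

4

i.rnpi — violates constraint 1: syllable 2 onset /rnp/ has 3 consonants (> 2) → illicit
be — σ1 onset /b/, coda /∅/ ok → licit
kgo — violates constraint 3: contains banned sequence /kg/ → illicit
ppe — violates constraint 2: adjacent identical consonants /pp/ → illicit
sfi.tpi — σ1 onset /sf/ (2C), coda /∅/ ok; σ2 onset /tp/ (2C), coda /∅/ ok → licit
pte — σ1 onset /pt/ (2C), coda /∅/ ok → licit
kto.rne — σ1 onset /kt/ (2C), coda /∅/ ok; σ2 onset /rn/ (2C), coda /∅/ ok → licit
Licit: be, sfi.tpi, pte, kto.rne → 4.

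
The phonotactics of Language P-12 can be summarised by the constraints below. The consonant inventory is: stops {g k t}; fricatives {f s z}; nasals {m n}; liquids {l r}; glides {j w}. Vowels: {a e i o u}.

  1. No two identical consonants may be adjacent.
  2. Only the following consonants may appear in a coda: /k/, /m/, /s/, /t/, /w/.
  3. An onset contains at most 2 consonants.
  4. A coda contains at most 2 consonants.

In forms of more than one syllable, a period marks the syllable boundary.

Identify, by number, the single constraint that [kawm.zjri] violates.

[kawm.zjri]: syllable 2 onset /zjr/ has 3 consonants (> 2).
This is a violation of constraint 3: "An onset contains at most 2 consonants."
The remaining constraints (1, 2, 4) are satisfied.

3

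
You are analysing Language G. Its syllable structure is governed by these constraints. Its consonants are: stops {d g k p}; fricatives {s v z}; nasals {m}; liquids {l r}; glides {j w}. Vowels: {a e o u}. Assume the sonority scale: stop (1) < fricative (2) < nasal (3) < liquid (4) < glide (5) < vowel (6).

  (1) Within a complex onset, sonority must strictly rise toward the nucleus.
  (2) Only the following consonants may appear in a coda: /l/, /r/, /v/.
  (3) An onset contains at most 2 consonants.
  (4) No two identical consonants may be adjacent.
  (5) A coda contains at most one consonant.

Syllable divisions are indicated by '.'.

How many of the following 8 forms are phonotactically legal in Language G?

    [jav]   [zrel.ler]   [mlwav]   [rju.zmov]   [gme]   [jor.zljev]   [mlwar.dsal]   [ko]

[jav] — σ1 onset /j/, coda /v/ ok → phonotactically legal
[zrel.ler] — violates constraint 4: adjacent identical consonants /ll/ → phonotactically illegal
[mlwav] — violates constraint 3: syllable 1 onset /mlw/ has 3 consonants (> 2) → phonotactically illegal
[rju.zmov] — σ1 onset /rj/ (4→5 rises), coda /∅/ ok; σ2 onset /zm/ (2→3 rises), coda /v/ ok → phonotactically legal
[gme] — σ1 onset /gm/ (1→3 rises), coda /∅/ ok → phonotactically legal
[jor.zljev] — violates constraint 3: syllable 2 onset /zlj/ has 3 consonants (> 2) → phonotactically illegal
[mlwar.dsal] — violates constraint 3: syllable 1 onset /mlw/ has 3 consonants (> 2) → phonotactically illegal
[ko] — σ1 onset /k/, coda /∅/ ok → phonotactically legal
Phonotactically legal: [jav], [rju.zmov], [gme], [ko] → 4.

4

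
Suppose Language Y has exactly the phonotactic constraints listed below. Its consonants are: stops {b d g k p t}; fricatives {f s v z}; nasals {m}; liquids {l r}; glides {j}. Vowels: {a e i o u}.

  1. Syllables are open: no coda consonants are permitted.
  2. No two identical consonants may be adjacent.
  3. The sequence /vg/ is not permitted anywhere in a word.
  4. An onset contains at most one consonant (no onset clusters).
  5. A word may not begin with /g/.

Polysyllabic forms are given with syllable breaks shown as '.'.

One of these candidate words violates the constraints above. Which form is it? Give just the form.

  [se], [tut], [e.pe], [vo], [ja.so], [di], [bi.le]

[se] — σ1 onset /s/, coda /∅/ ok → licit
[tut] — violates constraint 1: syllable 1 coda /t/ has 1 consonant (> 0) → illicit
[e.pe] — σ1 onset /∅/, coda /∅/ ok; σ2 onset /p/, coda /∅/ ok → licit
[vo] — σ1 onset /v/, coda /∅/ ok → licit
[ja.so] — σ1 onset /j/, coda /∅/ ok; σ2 onset /s/, coda /∅/ ok → licit
[di] — σ1 onset /d/, coda /∅/ ok → licit
[bi.le] — σ1 onset /b/, coda /∅/ ok; σ2 onset /l/, coda /∅/ ok → licit

[tut]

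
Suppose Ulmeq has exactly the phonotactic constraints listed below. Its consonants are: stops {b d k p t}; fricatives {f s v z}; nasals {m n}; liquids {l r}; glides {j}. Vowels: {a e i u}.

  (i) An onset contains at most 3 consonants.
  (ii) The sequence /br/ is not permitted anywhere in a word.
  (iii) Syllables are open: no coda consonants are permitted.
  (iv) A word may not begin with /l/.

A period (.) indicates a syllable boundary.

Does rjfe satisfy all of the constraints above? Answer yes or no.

yes

rjfe — σ1 onset /rjf/ (3C), coda /∅/ ok → well-formed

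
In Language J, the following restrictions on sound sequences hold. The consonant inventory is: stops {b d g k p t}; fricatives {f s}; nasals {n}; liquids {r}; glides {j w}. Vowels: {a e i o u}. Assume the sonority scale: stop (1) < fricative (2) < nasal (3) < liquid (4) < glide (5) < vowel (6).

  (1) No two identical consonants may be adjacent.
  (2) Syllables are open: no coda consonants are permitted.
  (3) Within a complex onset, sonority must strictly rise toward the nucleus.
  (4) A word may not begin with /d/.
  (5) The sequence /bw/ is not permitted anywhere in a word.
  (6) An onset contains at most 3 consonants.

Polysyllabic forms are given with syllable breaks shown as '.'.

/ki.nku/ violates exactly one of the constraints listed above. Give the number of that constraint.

3

/ki.nku/: syllable 2 onset /nk/: /n/ (nasal, 3) → /k/ (stop, 1) does not rise.
This is a violation of constraint 3: "Within a complex onset, sonority must strictly rise toward the nucleus."
The remaining constraints (1, 2, 4, 5, 6) are satisfied.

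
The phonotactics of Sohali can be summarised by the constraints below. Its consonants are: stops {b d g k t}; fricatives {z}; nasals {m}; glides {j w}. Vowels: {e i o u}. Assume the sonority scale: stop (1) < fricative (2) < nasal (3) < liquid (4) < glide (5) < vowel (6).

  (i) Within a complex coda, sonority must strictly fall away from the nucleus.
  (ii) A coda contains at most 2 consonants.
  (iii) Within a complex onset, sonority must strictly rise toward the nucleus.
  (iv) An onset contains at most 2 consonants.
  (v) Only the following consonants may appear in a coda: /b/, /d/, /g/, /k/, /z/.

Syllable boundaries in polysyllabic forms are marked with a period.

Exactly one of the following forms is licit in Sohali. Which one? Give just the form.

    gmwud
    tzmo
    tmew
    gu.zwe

gmwud — violates constraint (iv): syllable 1 onset /gmw/ has 3 consonants (> 2) → illicit
tzmo — violates constraint (iv): syllable 1 onset /tzm/ has 3 consonants (> 2) → illicit
tmew — violates constraint (v): syllable 1 coda contains /w/, which is not a licensed coda consonant → illicit
gu.zwe — σ1 onset /g/, coda /∅/ ok; σ2 onset /zw/ (2→5 rises), coda /∅/ ok → licit

gu.zwe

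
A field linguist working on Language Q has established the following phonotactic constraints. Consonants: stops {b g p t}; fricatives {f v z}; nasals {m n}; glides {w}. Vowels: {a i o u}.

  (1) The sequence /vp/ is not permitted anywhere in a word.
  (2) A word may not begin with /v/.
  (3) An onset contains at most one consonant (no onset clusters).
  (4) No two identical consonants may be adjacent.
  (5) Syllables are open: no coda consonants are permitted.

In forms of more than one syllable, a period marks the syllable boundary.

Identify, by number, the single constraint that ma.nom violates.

5

ma.nom: syllable 2 coda /m/ has 1 consonant (> 0).
This is a violation of constraint 5: "Syllables are open: no coda consonants are permitted."
The remaining constraints (1, 2, 3, 4) are satisfied.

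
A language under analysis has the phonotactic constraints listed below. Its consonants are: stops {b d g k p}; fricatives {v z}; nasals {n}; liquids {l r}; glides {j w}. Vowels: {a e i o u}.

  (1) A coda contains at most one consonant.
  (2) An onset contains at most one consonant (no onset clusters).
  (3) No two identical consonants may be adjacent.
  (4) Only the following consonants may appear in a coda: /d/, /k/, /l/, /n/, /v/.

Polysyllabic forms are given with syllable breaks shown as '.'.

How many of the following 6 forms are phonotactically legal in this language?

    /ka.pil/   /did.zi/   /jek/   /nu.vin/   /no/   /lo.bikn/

5

/ka.pil/ — σ1 onset /k/, coda /∅/ ok; σ2 onset /p/, coda /l/ ok → phonotactically legal
/did.zi/ — σ1 onset /d/, coda /d/ ok; σ2 onset /z/, coda /∅/ ok → phonotactically legal
/jek/ — σ1 onset /j/, coda /k/ ok → phonotactically legal
/nu.vin/ — σ1 onset /n/, coda /∅/ ok; σ2 onset /v/, coda /n/ ok → phonotactically legal
/no/ — σ1 onset /n/, coda /∅/ ok → phonotactically legal
/lo.bikn/ — violates constraint 1: syllable 2 coda /kn/ has 2 consonants (> 1) → phonotactically illegal
Phonotactically legal: /ka.pil/, /did.zi/, /jek/, /nu.vin/, /no/ → 5.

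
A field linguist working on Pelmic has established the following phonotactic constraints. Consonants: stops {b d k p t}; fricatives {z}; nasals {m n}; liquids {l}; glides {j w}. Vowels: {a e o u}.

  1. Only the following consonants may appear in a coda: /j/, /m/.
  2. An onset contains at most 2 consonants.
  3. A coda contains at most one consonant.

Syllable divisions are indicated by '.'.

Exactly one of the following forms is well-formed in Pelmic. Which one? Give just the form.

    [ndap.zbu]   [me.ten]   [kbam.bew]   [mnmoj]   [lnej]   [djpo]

[ndap.zbu] — violates constraint 1: syllable 1 coda contains /p/, which is not a licensed coda consonant → ill-formed
[me.ten] — violates constraint 1: syllable 2 coda contains /n/, which is not a licensed coda consonant → ill-formed
[kbam.bew] — violates constraint 1: syllable 2 coda contains /w/, which is not a licensed coda consonant → ill-formed
[mnmoj] — violates constraint 2: syllable 1 onset /mnm/ has 3 consonants (> 2) → ill-formed
[lnej] — σ1 onset /ln/ (2C), coda /j/ ok → well-formed
[djpo] — violates constraint 2: syllable 1 onset /djp/ has 3 consonants (> 2) → ill-formed

[lnej]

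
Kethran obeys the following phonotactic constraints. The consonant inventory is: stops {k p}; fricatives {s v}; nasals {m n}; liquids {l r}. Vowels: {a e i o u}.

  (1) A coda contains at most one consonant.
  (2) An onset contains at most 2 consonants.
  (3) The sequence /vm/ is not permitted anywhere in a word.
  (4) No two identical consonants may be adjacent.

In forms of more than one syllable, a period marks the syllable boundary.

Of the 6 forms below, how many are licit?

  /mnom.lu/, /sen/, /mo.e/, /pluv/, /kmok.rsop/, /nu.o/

/mnom.lu/ — σ1 onset /mn/ (2C), coda /m/ ok; σ2 onset /l/, coda /∅/ ok → licit
/sen/ — σ1 onset /s/, coda /n/ ok → licit
/mo.e/ — σ1 onset /m/, coda /∅/ ok; σ2 onset /∅/, coda /∅/ ok → licit
/pluv/ — σ1 onset /pl/ (2C), coda /v/ ok → licit
/kmok.rsop/ — σ1 onset /km/ (2C), coda /k/ ok; σ2 onset /rs/ (2C), coda /p/ ok → licit
/nu.o/ — σ1 onset /n/, coda /∅/ ok; σ2 onset /∅/, coda /∅/ ok → licit
Licit: /mnom.lu/, /sen/, /mo.e/, /pluv/, /kmok.rsop/, /nu.o/ → 6.

6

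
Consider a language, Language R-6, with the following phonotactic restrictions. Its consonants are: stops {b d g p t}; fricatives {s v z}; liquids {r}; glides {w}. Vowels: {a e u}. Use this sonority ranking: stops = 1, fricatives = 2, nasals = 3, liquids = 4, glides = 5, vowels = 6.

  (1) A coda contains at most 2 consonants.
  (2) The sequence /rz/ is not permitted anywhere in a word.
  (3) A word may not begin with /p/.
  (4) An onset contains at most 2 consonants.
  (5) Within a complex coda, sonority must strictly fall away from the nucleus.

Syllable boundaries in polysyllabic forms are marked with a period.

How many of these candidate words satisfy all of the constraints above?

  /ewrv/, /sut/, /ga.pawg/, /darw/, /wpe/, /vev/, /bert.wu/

/ewrv/ — violates constraint 1: syllable 1 coda /wrv/ has 3 consonants (> 2) → not permitted
/sut/ — σ1 onset /s/, coda /t/ ok → permitted
/ga.pawg/ — σ1 onset /g/, coda /∅/ ok; σ2 onset /p/, coda /wg/ (5→1 falls) ok → permitted
/darw/ — violates constraint 5: syllable 1 coda /rw/: /r/ (liquid, 4) → /w/ (glide, 5) does not fall → not permitted
/wpe/ — σ1 onset /wp/ (2C), coda /∅/ ok → permitted
/vev/ — σ1 onset /v/, coda /v/ ok → permitted
/bert.wu/ — σ1 onset /b/, coda /rt/ (4→1 falls) ok; σ2 onset /w/, coda /∅/ ok → permitted
Permitted: /sut/, /ga.pawg/, /wpe/, /vev/, /bert.wu/ → 5.

5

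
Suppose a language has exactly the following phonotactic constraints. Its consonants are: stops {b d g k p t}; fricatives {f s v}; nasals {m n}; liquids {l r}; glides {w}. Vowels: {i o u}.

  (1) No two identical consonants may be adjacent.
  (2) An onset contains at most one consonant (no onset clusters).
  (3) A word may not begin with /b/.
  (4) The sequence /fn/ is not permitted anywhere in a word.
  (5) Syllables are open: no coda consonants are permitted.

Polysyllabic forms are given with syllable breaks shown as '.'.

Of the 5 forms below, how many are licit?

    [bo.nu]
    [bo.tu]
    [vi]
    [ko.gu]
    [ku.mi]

3

[bo.nu] — violates constraint 3: word begins with /b/ → illicit
[bo.tu] — violates constraint 3: word begins with /b/ → illicit
[vi] — σ1 onset /v/, coda /∅/ ok → licit
[ko.gu] — σ1 onset /k/, coda /∅/ ok; σ2 onset /g/, coda /∅/ ok → licit
[ku.mi] — σ1 onset /k/, coda /∅/ ok; σ2 onset /m/, coda /∅/ ok → licit
Licit: [vi], [ko.gu], [ku.mi] → 3.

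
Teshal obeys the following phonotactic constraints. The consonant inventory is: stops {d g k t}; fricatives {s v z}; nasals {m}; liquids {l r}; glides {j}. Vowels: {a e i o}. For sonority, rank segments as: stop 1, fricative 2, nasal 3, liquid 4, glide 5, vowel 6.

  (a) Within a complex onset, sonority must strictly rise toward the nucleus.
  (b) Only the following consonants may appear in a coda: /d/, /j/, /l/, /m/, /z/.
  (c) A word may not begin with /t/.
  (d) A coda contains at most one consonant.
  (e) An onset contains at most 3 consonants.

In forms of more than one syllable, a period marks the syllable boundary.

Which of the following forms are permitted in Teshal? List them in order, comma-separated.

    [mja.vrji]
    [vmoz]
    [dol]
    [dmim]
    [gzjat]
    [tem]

[mja.vrji] — σ1 onset /mj/ (3→5 rises), coda /∅/ ok; σ2 onset /vrj/ (2→4→5 rises), coda /∅/ ok → permitted
[vmoz] — σ1 onset /vm/ (2→3 rises), coda /z/ ok → permitted
[dol] — σ1 onset /d/, coda /l/ ok → permitted
[dmim] — σ1 onset /dm/ (1→3 rises), coda /m/ ok → permitted
[gzjat] — violates constraint (b): syllable 1 coda contains /t/, which is not a licensed coda consonant → not permitted
[tem] — violates constraint (c): word begins with /t/ → not permitted

[mja.vrji], [vmoz], [dol], [dmim]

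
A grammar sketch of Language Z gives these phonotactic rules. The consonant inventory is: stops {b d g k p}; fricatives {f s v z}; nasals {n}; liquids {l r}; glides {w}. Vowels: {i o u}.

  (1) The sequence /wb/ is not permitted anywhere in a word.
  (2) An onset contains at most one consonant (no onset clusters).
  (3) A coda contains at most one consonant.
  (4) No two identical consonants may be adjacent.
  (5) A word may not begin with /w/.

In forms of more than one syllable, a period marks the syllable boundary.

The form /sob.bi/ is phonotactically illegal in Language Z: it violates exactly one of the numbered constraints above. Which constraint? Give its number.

4

/sob.bi/: adjacent identical consonants /bb/.
This is a violation of constraint 4: "No two identical consonants may be adjacent."
The remaining constraints (1, 2, 3, 5) are satisfied.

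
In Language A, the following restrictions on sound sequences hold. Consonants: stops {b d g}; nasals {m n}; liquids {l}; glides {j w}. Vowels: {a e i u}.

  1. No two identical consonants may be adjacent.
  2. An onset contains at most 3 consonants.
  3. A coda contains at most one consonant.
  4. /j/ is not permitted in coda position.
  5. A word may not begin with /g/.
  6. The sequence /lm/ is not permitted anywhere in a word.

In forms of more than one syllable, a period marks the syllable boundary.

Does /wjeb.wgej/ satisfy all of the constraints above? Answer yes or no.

/wjeb.wgej/ — violates constraint 4: syllable 2 coda contains /j/ → ill-formed

no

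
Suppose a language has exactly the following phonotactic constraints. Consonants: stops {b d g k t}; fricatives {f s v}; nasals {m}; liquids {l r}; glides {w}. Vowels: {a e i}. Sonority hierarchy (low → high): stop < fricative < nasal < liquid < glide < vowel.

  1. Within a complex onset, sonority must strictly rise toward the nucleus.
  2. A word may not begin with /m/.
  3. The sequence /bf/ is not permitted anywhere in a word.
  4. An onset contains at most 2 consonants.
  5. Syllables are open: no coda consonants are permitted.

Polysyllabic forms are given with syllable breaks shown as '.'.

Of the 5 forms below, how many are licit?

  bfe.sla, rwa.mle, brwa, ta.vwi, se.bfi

2

bfe.sla — violates constraint 3: contains banned sequence /bf/ → illicit
rwa.mle — σ1 onset /rw/ (4→5 rises), coda /∅/ ok; σ2 onset /ml/ (3→4 rises), coda /∅/ ok → licit
brwa — violates constraint 4: syllable 1 onset /brw/ has 3 consonants (> 2) → illicit
ta.vwi — σ1 onset /t/, coda /∅/ ok; σ2 onset /vw/ (2→5 rises), coda /∅/ ok → licit
se.bfi — violates constraint 3: contains banned sequence /bf/ → illicit
Licit: rwa.mle, ta.vwi → 2.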